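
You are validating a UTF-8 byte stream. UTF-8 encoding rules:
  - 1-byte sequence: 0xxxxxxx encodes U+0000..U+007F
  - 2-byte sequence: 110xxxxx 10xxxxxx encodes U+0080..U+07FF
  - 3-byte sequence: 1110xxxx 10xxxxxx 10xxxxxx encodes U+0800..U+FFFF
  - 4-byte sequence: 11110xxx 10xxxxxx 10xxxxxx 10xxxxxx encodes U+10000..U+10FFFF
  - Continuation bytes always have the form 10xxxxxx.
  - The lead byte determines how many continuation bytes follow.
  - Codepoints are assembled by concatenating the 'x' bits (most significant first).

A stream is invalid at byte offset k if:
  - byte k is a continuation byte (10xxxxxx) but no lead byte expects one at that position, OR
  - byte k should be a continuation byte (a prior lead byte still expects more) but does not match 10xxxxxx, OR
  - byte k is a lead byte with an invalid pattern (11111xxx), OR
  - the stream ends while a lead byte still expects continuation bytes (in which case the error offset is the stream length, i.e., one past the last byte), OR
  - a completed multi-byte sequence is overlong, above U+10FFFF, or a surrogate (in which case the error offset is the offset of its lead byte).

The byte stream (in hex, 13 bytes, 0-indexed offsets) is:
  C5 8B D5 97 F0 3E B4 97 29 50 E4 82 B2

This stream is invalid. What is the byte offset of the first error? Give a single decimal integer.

Byte[0]=C5: 2-byte lead, need 1 cont bytes. acc=0x5
Byte[1]=8B: continuation. acc=(acc<<6)|0x0B=0x14B
Completed: cp=U+014B (starts at byte 0)
Byte[2]=D5: 2-byte lead, need 1 cont bytes. acc=0x15
Byte[3]=97: continuation. acc=(acc<<6)|0x17=0x557
Completed: cp=U+0557 (starts at byte 2)
Byte[4]=F0: 4-byte lead, need 3 cont bytes. acc=0x0
Byte[5]=3E: expected 10xxxxxx continuation. INVALID

Answer: 5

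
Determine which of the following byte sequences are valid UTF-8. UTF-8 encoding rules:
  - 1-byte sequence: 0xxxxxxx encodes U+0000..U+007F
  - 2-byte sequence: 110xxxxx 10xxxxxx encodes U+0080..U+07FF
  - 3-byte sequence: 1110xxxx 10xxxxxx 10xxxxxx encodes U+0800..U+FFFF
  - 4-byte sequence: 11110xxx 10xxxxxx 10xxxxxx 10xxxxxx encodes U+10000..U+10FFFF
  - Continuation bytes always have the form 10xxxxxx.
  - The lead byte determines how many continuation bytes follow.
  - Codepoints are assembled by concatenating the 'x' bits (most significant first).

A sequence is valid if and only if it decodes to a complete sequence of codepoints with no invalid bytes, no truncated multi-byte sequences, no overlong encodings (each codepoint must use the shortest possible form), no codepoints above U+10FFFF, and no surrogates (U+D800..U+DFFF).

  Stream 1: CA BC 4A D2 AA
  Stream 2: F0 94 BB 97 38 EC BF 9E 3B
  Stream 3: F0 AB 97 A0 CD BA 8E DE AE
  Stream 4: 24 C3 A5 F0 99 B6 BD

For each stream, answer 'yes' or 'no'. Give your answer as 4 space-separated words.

Stream 1: decodes cleanly. VALID
Stream 2: decodes cleanly. VALID
Stream 3: error at byte offset 6. INVALID
Stream 4: decodes cleanly. VALID

Answer: yes yes no yes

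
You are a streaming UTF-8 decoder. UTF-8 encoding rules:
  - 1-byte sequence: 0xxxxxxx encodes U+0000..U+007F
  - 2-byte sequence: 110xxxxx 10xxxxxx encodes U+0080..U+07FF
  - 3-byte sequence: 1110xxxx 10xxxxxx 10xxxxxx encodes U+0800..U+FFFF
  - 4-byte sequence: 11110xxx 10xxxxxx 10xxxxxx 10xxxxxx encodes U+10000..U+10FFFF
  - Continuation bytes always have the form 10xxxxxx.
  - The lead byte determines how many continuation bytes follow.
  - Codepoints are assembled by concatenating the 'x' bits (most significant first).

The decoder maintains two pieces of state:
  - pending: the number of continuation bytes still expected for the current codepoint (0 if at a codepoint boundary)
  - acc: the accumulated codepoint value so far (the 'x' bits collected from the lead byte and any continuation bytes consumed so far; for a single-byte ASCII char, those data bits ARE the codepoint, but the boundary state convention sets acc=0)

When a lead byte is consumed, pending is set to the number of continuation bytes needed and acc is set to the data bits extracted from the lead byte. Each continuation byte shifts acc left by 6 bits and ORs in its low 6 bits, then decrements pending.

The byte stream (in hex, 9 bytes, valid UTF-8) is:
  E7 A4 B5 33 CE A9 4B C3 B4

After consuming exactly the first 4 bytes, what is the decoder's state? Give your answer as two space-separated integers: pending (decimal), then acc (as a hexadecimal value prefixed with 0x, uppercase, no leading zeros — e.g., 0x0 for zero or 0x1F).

Answer: 0 0x0

Derivation:
Byte[0]=E7: 3-byte lead. pending=2, acc=0x7
Byte[1]=A4: continuation. acc=(acc<<6)|0x24=0x1E4, pending=1
Byte[2]=B5: continuation. acc=(acc<<6)|0x35=0x7935, pending=0
Byte[3]=33: 1-byte. pending=0, acc=0x0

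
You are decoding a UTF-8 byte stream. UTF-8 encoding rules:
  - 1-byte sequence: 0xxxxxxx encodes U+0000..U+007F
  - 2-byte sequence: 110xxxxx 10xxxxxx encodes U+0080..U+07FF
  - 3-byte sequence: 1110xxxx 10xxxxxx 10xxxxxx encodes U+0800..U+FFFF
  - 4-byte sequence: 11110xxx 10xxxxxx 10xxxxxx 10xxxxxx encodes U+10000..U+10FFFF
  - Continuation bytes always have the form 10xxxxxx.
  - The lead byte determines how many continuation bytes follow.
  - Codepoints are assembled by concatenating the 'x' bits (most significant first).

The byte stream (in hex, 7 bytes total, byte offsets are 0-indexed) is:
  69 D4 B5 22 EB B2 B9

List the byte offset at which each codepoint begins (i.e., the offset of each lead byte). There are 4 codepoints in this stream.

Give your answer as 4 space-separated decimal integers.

Byte[0]=69: 1-byte ASCII. cp=U+0069
Byte[1]=D4: 2-byte lead, need 1 cont bytes. acc=0x14
Byte[2]=B5: continuation. acc=(acc<<6)|0x35=0x535
Completed: cp=U+0535 (starts at byte 1)
Byte[3]=22: 1-byte ASCII. cp=U+0022
Byte[4]=EB: 3-byte lead, need 2 cont bytes. acc=0xB
Byte[5]=B2: continuation. acc=(acc<<6)|0x32=0x2F2
Byte[6]=B9: continuation. acc=(acc<<6)|0x39=0xBCB9
Completed: cp=U+BCB9 (starts at byte 4)

Answer: 0 1 3 4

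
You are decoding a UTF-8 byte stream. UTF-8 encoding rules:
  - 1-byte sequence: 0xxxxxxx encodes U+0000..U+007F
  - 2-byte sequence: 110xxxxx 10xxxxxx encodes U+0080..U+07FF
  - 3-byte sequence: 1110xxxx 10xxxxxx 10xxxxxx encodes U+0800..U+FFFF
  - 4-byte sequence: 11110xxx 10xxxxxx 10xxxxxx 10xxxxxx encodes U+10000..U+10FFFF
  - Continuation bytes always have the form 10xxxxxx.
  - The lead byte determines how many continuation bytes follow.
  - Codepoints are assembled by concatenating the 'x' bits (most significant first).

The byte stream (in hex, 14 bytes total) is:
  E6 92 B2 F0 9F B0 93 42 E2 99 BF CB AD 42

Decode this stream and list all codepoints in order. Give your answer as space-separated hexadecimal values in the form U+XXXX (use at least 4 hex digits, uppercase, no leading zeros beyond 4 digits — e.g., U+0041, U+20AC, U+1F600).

Byte[0]=E6: 3-byte lead, need 2 cont bytes. acc=0x6
Byte[1]=92: continuation. acc=(acc<<6)|0x12=0x192
Byte[2]=B2: continuation. acc=(acc<<6)|0x32=0x64B2
Completed: cp=U+64B2 (starts at byte 0)
Byte[3]=F0: 4-byte lead, need 3 cont bytes. acc=0x0
Byte[4]=9F: continuation. acc=(acc<<6)|0x1F=0x1F
Byte[5]=B0: continuation. acc=(acc<<6)|0x30=0x7F0
Byte[6]=93: continuation. acc=(acc<<6)|0x13=0x1FC13
Completed: cp=U+1FC13 (starts at byte 3)
Byte[7]=42: 1-byte ASCII. cp=U+0042
Byte[8]=E2: 3-byte lead, need 2 cont bytes. acc=0x2
Byte[9]=99: continuation. acc=(acc<<6)|0x19=0x99
Byte[10]=BF: continuation. acc=(acc<<6)|0x3F=0x267F
Completed: cp=U+267F (starts at byte 8)
Byte[11]=CB: 2-byte lead, need 1 cont bytes. acc=0xB
Byte[12]=AD: continuation. acc=(acc<<6)|0x2D=0x2ED
Completed: cp=U+02ED (starts at byte 11)
Byte[13]=42: 1-byte ASCII. cp=U+0042

Answer: U+64B2 U+1FC13 U+0042 U+267F U+02ED U+0042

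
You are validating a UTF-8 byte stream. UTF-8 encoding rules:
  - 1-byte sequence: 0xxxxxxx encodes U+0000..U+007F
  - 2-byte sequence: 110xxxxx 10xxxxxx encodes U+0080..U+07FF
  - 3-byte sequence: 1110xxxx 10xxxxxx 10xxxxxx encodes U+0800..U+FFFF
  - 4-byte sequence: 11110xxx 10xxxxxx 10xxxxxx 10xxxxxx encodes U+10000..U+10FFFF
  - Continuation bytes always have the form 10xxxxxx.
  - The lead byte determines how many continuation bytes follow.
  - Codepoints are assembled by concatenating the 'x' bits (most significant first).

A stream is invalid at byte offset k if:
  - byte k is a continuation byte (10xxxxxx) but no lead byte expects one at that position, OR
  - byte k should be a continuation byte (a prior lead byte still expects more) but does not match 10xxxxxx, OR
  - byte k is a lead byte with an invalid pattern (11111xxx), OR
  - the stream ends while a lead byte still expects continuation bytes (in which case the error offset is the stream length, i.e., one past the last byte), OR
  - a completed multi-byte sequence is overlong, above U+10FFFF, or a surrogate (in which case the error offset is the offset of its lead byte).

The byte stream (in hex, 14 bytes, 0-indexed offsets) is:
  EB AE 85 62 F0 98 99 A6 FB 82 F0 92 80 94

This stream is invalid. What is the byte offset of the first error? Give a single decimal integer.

Answer: 8

Derivation:
Byte[0]=EB: 3-byte lead, need 2 cont bytes. acc=0xB
Byte[1]=AE: continuation. acc=(acc<<6)|0x2E=0x2EE
Byte[2]=85: continuation. acc=(acc<<6)|0x05=0xBB85
Completed: cp=U+BB85 (starts at byte 0)
Byte[3]=62: 1-byte ASCII. cp=U+0062
Byte[4]=F0: 4-byte lead, need 3 cont bytes. acc=0x0
Byte[5]=98: continuation. acc=(acc<<6)|0x18=0x18
Byte[6]=99: continuation. acc=(acc<<6)|0x19=0x619
Byte[7]=A6: continuation. acc=(acc<<6)|0x26=0x18666
Completed: cp=U+18666 (starts at byte 4)
Byte[8]=FB: INVALID lead byte (not 0xxx/110x/1110/11110)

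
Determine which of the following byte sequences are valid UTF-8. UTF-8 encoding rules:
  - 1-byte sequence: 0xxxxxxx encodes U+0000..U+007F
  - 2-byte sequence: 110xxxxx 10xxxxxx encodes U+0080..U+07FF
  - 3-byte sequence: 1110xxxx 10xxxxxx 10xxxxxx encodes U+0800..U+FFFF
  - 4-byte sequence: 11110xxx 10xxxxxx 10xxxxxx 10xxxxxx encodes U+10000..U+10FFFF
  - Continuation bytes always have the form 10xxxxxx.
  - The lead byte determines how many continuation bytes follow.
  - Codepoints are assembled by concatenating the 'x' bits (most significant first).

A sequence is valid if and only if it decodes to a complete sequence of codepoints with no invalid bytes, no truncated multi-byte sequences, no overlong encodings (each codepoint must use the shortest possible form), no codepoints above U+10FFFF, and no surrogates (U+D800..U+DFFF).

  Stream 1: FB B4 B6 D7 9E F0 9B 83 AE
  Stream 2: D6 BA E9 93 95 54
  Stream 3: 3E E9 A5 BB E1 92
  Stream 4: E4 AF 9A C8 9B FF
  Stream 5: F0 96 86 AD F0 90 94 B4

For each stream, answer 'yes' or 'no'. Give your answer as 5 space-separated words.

Answer: no yes no no yes

Derivation:
Stream 1: error at byte offset 0. INVALID
Stream 2: decodes cleanly. VALID
Stream 3: error at byte offset 6. INVALID
Stream 4: error at byte offset 5. INVALID
Stream 5: decodes cleanly. VALID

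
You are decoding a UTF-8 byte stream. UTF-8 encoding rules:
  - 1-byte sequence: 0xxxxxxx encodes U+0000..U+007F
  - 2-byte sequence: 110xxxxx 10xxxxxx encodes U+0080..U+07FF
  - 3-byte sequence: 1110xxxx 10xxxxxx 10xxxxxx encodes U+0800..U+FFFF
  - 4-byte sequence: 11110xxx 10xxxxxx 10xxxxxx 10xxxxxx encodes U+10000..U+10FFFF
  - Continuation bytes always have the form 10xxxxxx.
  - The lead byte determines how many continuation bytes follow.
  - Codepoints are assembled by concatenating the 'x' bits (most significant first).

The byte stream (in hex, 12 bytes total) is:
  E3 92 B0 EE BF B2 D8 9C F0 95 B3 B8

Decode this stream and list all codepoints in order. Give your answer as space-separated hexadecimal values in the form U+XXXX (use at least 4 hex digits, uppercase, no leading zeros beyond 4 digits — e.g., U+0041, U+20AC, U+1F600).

Byte[0]=E3: 3-byte lead, need 2 cont bytes. acc=0x3
Byte[1]=92: continuation. acc=(acc<<6)|0x12=0xD2
Byte[2]=B0: continuation. acc=(acc<<6)|0x30=0x34B0
Completed: cp=U+34B0 (starts at byte 0)
Byte[3]=EE: 3-byte lead, need 2 cont bytes. acc=0xE
Byte[4]=BF: continuation. acc=(acc<<6)|0x3F=0x3BF
Byte[5]=B2: continuation. acc=(acc<<6)|0x32=0xEFF2
Completed: cp=U+EFF2 (starts at byte 3)
Byte[6]=D8: 2-byte lead, need 1 cont bytes. acc=0x18
Byte[7]=9C: continuation. acc=(acc<<6)|0x1C=0x61C
Completed: cp=U+061C (starts at byte 6)
Byte[8]=F0: 4-byte lead, need 3 cont bytes. acc=0x0
Byte[9]=95: continuation. acc=(acc<<6)|0x15=0x15
Byte[10]=B3: continuation. acc=(acc<<6)|0x33=0x573
Byte[11]=B8: continuation. acc=(acc<<6)|0x38=0x15CF8
Completed: cp=U+15CF8 (starts at byte 8)

Answer: U+34B0 U+EFF2 U+061C U+15CF8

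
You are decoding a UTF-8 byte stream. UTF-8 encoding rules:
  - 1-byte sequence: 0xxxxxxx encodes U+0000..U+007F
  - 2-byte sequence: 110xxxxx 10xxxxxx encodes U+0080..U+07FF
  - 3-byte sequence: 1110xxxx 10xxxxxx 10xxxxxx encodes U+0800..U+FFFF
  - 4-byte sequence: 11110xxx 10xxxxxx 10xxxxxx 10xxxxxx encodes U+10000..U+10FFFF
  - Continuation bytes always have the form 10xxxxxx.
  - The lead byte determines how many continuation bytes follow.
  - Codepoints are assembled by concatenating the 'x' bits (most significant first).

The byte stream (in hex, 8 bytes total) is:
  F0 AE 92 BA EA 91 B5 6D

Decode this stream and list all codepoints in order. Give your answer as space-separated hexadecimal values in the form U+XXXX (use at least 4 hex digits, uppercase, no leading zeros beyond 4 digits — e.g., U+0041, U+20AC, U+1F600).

Byte[0]=F0: 4-byte lead, need 3 cont bytes. acc=0x0
Byte[1]=AE: continuation. acc=(acc<<6)|0x2E=0x2E
Byte[2]=92: continuation. acc=(acc<<6)|0x12=0xB92
Byte[3]=BA: continuation. acc=(acc<<6)|0x3A=0x2E4BA
Completed: cp=U+2E4BA (starts at byte 0)
Byte[4]=EA: 3-byte lead, need 2 cont bytes. acc=0xA
Byte[5]=91: continuation. acc=(acc<<6)|0x11=0x291
Byte[6]=B5: continuation. acc=(acc<<6)|0x35=0xA475
Completed: cp=U+A475 (starts at byte 4)
Byte[7]=6D: 1-byte ASCII. cp=U+006D

Answer: U+2E4BA U+A475 U+006D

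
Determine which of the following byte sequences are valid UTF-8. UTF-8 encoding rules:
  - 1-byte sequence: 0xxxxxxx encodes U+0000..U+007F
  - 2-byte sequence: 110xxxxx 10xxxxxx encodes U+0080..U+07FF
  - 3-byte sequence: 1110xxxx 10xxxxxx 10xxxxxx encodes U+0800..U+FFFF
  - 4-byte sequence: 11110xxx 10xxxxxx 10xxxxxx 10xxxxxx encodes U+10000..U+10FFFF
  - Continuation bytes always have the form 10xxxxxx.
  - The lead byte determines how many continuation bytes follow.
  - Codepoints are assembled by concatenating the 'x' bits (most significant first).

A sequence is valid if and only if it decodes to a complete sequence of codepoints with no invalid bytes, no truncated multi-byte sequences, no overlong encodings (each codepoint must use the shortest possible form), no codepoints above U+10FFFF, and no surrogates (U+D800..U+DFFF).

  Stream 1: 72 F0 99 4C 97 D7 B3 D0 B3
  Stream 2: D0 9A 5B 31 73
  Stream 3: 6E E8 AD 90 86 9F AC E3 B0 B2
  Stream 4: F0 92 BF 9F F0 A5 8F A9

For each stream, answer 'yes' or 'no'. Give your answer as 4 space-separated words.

Stream 1: error at byte offset 3. INVALID
Stream 2: decodes cleanly. VALID
Stream 3: error at byte offset 4. INVALID
Stream 4: decodes cleanly. VALID

Answer: no yes no yes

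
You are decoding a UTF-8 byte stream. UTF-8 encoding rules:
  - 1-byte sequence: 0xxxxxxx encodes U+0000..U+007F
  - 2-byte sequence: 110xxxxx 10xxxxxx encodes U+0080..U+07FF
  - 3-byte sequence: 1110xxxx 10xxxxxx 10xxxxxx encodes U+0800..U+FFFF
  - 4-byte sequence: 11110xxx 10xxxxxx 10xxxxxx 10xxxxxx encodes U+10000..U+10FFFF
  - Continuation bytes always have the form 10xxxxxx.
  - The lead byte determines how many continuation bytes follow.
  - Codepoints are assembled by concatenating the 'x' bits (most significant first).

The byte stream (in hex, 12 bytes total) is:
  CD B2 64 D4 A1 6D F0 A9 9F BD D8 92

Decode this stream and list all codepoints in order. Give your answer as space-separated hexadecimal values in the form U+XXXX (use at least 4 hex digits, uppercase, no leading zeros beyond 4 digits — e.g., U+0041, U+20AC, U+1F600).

Byte[0]=CD: 2-byte lead, need 1 cont bytes. acc=0xD
Byte[1]=B2: continuation. acc=(acc<<6)|0x32=0x372
Completed: cp=U+0372 (starts at byte 0)
Byte[2]=64: 1-byte ASCII. cp=U+0064
Byte[3]=D4: 2-byte lead, need 1 cont bytes. acc=0x14
Byte[4]=A1: continuation. acc=(acc<<6)|0x21=0x521
Completed: cp=U+0521 (starts at byte 3)
Byte[5]=6D: 1-byte ASCII. cp=U+006D
Byte[6]=F0: 4-byte lead, need 3 cont bytes. acc=0x0
Byte[7]=A9: continuation. acc=(acc<<6)|0x29=0x29
Byte[8]=9F: continuation. acc=(acc<<6)|0x1F=0xA5F
Byte[9]=BD: continuation. acc=(acc<<6)|0x3D=0x297FD
Completed: cp=U+297FD (starts at byte 6)
Byte[10]=D8: 2-byte lead, need 1 cont bytes. acc=0x18
Byte[11]=92: continuation. acc=(acc<<6)|0x12=0x612
Completed: cp=U+0612 (starts at byte 10)

Answer: U+0372 U+0064 U+0521 U+006D U+297FD U+0612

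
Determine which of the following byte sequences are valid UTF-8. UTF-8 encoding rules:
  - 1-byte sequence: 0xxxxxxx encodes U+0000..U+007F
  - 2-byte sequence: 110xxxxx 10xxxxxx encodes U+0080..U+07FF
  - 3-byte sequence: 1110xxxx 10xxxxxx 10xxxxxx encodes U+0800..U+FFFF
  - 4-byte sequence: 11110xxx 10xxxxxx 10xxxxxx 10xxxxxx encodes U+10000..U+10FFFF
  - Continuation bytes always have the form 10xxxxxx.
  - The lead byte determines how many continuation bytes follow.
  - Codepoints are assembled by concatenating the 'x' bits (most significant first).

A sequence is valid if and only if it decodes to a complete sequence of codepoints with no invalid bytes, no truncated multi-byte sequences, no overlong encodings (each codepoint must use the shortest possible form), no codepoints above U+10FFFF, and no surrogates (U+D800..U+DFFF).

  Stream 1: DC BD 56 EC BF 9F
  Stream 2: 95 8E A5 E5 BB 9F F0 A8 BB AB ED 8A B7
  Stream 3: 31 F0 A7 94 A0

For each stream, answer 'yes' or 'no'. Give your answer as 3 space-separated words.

Stream 1: decodes cleanly. VALID
Stream 2: error at byte offset 0. INVALID
Stream 3: decodes cleanly. VALID

Answer: yes no yes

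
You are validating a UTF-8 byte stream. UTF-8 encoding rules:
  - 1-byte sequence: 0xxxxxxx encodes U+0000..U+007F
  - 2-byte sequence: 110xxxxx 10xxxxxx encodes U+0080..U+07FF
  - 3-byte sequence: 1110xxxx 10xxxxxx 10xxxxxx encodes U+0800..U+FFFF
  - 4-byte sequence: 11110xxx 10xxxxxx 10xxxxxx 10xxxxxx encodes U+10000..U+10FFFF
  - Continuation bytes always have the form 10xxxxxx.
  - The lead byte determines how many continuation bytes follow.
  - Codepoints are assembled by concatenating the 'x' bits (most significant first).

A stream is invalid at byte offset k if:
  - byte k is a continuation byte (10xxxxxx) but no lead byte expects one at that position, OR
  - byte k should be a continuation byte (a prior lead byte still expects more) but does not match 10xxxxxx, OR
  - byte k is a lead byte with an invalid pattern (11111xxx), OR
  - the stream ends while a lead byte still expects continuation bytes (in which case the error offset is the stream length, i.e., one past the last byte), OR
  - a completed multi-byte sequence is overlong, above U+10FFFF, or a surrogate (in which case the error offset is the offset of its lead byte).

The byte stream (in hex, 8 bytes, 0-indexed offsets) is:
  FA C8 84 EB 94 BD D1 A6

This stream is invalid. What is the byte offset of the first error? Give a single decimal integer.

Byte[0]=FA: INVALID lead byte (not 0xxx/110x/1110/11110)

Answer: 0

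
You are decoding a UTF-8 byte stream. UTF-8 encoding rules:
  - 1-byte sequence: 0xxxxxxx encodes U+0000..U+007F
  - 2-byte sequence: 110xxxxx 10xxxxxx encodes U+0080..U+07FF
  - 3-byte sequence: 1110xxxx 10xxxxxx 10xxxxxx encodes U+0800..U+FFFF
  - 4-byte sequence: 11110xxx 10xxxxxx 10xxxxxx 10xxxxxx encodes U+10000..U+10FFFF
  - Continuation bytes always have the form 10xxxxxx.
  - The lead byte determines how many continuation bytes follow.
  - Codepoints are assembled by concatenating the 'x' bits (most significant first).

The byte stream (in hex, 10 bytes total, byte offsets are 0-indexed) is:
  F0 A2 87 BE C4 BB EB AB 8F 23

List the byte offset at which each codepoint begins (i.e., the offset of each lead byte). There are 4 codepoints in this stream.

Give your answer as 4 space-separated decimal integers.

Answer: 0 4 6 9

Derivation:
Byte[0]=F0: 4-byte lead, need 3 cont bytes. acc=0x0
Byte[1]=A2: continuation. acc=(acc<<6)|0x22=0x22
Byte[2]=87: continuation. acc=(acc<<6)|0x07=0x887
Byte[3]=BE: continuation. acc=(acc<<6)|0x3E=0x221FE
Completed: cp=U+221FE (starts at byte 0)
Byte[4]=C4: 2-byte lead, need 1 cont bytes. acc=0x4
Byte[5]=BB: continuation. acc=(acc<<6)|0x3B=0x13B
Completed: cp=U+013B (starts at byte 4)
Byte[6]=EB: 3-byte lead, need 2 cont bytes. acc=0xB
Byte[7]=AB: continuation. acc=(acc<<6)|0x2B=0x2EB
Byte[8]=8F: continuation. acc=(acc<<6)|0x0F=0xBACF
Completed: cp=U+BACF (starts at byte 6)
Byte[9]=23: 1-byte ASCII. cp=U+0023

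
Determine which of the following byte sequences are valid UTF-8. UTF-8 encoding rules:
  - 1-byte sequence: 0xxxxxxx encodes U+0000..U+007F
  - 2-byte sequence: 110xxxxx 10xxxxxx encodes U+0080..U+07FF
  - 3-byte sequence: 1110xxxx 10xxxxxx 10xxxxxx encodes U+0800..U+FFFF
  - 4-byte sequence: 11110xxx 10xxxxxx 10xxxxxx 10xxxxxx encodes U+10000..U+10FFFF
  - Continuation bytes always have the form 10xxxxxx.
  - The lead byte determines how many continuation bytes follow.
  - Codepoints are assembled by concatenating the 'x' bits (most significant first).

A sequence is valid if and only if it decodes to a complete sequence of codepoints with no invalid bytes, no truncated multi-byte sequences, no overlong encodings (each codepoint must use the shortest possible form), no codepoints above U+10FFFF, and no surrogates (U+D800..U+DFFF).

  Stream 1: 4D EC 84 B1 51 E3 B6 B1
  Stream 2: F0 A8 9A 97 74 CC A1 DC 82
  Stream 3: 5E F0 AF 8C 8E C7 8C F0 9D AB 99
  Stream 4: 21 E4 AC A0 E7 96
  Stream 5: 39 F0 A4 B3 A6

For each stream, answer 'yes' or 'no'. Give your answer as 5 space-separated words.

Answer: yes yes yes no yes

Derivation:
Stream 1: decodes cleanly. VALID
Stream 2: decodes cleanly. VALID
Stream 3: decodes cleanly. VALID
Stream 4: error at byte offset 6. INVALID
Stream 5: decodes cleanly. VALID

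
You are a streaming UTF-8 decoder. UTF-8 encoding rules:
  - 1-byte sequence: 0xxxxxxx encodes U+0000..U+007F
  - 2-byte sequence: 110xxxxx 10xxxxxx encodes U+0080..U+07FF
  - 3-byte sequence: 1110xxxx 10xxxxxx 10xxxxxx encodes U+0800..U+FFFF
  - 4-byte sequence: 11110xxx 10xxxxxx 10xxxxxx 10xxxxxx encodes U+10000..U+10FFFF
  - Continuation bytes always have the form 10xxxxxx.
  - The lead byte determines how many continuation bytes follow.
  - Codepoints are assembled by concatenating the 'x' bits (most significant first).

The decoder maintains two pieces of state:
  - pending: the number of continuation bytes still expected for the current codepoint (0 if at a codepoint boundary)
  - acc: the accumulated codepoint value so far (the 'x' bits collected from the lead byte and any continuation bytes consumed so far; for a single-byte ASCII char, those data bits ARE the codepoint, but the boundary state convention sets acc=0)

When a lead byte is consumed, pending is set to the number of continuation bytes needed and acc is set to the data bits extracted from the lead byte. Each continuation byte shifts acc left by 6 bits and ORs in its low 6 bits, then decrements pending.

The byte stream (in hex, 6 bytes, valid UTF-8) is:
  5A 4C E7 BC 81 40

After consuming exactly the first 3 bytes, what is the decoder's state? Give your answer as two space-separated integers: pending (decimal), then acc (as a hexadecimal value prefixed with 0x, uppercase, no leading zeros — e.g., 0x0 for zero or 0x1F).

Byte[0]=5A: 1-byte. pending=0, acc=0x0
Byte[1]=4C: 1-byte. pending=0, acc=0x0
Byte[2]=E7: 3-byte lead. pending=2, acc=0x7

Answer: 2 0x7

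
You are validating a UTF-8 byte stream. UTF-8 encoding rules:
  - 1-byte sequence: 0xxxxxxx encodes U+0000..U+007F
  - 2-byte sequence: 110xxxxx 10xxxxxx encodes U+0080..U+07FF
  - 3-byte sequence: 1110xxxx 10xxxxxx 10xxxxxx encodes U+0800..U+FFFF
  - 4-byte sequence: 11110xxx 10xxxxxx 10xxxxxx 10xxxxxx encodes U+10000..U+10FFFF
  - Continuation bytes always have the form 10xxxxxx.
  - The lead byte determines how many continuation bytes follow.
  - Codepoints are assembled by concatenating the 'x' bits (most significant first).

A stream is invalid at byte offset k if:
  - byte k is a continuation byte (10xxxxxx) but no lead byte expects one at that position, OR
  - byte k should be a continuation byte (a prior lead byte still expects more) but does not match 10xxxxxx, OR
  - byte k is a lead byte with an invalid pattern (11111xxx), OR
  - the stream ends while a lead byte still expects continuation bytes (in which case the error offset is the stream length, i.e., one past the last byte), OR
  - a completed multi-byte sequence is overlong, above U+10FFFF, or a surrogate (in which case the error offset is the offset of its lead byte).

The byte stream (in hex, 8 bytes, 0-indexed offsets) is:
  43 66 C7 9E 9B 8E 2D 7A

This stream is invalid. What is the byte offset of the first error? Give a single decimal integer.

Byte[0]=43: 1-byte ASCII. cp=U+0043
Byte[1]=66: 1-byte ASCII. cp=U+0066
Byte[2]=C7: 2-byte lead, need 1 cont bytes. acc=0x7
Byte[3]=9E: continuation. acc=(acc<<6)|0x1E=0x1DE
Completed: cp=U+01DE (starts at byte 2)
Byte[4]=9B: INVALID lead byte (not 0xxx/110x/1110/11110)

Answer: 4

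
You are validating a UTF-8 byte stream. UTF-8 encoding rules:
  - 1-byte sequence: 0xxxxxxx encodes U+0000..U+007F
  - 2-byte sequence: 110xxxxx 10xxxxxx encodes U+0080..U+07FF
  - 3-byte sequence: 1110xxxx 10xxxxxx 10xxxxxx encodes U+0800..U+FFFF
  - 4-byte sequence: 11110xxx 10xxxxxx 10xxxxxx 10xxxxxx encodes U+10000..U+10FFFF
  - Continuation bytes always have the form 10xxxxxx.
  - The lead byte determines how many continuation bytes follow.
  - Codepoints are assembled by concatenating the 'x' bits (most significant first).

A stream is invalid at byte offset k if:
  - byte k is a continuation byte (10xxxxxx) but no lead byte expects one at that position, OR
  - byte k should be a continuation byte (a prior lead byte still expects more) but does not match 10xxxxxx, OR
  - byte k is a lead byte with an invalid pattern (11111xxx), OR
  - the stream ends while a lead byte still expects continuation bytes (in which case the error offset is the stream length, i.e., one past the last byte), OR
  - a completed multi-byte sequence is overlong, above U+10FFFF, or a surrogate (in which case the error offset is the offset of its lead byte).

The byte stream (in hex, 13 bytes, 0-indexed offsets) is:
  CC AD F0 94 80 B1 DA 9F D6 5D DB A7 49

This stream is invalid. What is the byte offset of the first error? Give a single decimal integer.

Byte[0]=CC: 2-byte lead, need 1 cont bytes. acc=0xC
Byte[1]=AD: continuation. acc=(acc<<6)|0x2D=0x32D
Completed: cp=U+032D (starts at byte 0)
Byte[2]=F0: 4-byte lead, need 3 cont bytes. acc=0x0
Byte[3]=94: continuation. acc=(acc<<6)|0x14=0x14
Byte[4]=80: continuation. acc=(acc<<6)|0x00=0x500
Byte[5]=B1: continuation. acc=(acc<<6)|0x31=0x14031
Completed: cp=U+14031 (starts at byte 2)
Byte[6]=DA: 2-byte lead, need 1 cont bytes. acc=0x1A
Byte[7]=9F: continuation. acc=(acc<<6)|0x1F=0x69F
Completed: cp=U+069F (starts at byte 6)
Byte[8]=D6: 2-byte lead, need 1 cont bytes. acc=0x16
Byte[9]=5D: expected 10xxxxxx continuation. INVALID

Answer: 9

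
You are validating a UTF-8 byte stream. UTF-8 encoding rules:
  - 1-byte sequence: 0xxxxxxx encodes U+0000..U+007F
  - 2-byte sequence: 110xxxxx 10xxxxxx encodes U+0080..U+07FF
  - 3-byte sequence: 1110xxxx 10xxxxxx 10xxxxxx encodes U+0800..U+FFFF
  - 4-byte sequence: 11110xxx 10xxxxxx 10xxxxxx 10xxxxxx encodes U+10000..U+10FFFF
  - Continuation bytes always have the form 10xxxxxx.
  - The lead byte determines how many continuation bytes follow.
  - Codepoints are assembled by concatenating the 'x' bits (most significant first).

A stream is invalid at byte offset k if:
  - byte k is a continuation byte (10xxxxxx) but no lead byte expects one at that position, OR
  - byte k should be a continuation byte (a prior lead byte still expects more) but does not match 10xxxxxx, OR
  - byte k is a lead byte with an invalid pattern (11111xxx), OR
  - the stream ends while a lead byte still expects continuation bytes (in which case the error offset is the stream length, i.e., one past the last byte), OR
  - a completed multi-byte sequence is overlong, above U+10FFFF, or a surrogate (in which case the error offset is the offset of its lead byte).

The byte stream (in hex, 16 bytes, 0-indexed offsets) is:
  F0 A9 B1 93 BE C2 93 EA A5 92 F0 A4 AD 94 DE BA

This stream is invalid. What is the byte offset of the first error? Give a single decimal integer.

Byte[0]=F0: 4-byte lead, need 3 cont bytes. acc=0x0
Byte[1]=A9: continuation. acc=(acc<<6)|0x29=0x29
Byte[2]=B1: continuation. acc=(acc<<6)|0x31=0xA71
Byte[3]=93: continuation. acc=(acc<<6)|0x13=0x29C53
Completed: cp=U+29C53 (starts at byte 0)
Byte[4]=BE: INVALID lead byte (not 0xxx/110x/1110/11110)

Answer: 4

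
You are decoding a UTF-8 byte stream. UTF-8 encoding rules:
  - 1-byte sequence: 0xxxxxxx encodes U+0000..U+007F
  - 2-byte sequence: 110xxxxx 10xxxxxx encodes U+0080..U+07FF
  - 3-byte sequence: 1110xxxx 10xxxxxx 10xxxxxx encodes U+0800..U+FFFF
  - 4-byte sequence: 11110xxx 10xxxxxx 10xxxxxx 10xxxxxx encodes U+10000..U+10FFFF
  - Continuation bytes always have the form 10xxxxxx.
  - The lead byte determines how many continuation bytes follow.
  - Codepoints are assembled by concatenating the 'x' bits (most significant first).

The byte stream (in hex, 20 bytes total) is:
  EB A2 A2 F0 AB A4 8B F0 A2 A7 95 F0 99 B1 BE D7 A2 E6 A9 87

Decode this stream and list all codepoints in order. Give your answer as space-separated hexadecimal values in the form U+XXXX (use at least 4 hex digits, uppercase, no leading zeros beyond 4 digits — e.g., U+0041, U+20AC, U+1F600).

Byte[0]=EB: 3-byte lead, need 2 cont bytes. acc=0xB
Byte[1]=A2: continuation. acc=(acc<<6)|0x22=0x2E2
Byte[2]=A2: continuation. acc=(acc<<6)|0x22=0xB8A2
Completed: cp=U+B8A2 (starts at byte 0)
Byte[3]=F0: 4-byte lead, need 3 cont bytes. acc=0x0
Byte[4]=AB: continuation. acc=(acc<<6)|0x2B=0x2B
Byte[5]=A4: continuation. acc=(acc<<6)|0x24=0xAE4
Byte[6]=8B: continuation. acc=(acc<<6)|0x0B=0x2B90B
Completed: cp=U+2B90B (starts at byte 3)
Byte[7]=F0: 4-byte lead, need 3 cont bytes. acc=0x0
Byte[8]=A2: continuation. acc=(acc<<6)|0x22=0x22
Byte[9]=A7: continuation. acc=(acc<<6)|0x27=0x8A7
Byte[10]=95: continuation. acc=(acc<<6)|0x15=0x229D5
Completed: cp=U+229D5 (starts at byte 7)
Byte[11]=F0: 4-byte lead, need 3 cont bytes. acc=0x0
Byte[12]=99: continuation. acc=(acc<<6)|0x19=0x19
Byte[13]=B1: continuation. acc=(acc<<6)|0x31=0x671
Byte[14]=BE: continuation. acc=(acc<<6)|0x3E=0x19C7E
Completed: cp=U+19C7E (starts at byte 11)
Byte[15]=D7: 2-byte lead, need 1 cont bytes. acc=0x17
Byte[16]=A2: continuation. acc=(acc<<6)|0x22=0x5E2
Completed: cp=U+05E2 (starts at byte 15)
Byte[17]=E6: 3-byte lead, need 2 cont bytes. acc=0x6
Byte[18]=A9: continuation. acc=(acc<<6)|0x29=0x1A9
Byte[19]=87: continuation. acc=(acc<<6)|0x07=0x6A47
Completed: cp=U+6A47 (starts at byte 17)

Answer: U+B8A2 U+2B90B U+229D5 U+19C7E U+05E2 U+6A47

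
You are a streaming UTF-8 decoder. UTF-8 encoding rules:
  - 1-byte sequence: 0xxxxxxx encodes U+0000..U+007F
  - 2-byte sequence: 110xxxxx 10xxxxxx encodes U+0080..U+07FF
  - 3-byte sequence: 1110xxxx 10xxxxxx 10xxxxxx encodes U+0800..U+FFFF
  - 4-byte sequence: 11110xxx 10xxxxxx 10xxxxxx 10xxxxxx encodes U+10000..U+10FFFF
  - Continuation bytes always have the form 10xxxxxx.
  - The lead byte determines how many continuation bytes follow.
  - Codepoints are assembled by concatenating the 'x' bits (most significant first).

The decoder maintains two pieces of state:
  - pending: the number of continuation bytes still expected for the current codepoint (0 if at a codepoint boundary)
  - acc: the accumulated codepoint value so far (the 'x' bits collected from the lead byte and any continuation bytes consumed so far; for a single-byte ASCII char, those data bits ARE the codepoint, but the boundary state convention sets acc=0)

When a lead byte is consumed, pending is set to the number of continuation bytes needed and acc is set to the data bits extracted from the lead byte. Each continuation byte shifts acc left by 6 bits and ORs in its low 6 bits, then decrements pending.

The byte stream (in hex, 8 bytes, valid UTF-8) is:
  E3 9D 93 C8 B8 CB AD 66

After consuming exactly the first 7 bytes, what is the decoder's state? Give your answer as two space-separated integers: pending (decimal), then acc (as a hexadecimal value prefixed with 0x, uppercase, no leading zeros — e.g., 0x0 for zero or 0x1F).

Answer: 0 0x2ED

Derivation:
Byte[0]=E3: 3-byte lead. pending=2, acc=0x3
Byte[1]=9D: continuation. acc=(acc<<6)|0x1D=0xDD, pending=1
Byte[2]=93: continuation. acc=(acc<<6)|0x13=0x3753, pending=0
Byte[3]=C8: 2-byte lead. pending=1, acc=0x8
Byte[4]=B8: continuation. acc=(acc<<6)|0x38=0x238, pending=0
Byte[5]=CB: 2-byte lead. pending=1, acc=0xB
Byte[6]=AD: continuation. acc=(acc<<6)|0x2D=0x2ED, pending=0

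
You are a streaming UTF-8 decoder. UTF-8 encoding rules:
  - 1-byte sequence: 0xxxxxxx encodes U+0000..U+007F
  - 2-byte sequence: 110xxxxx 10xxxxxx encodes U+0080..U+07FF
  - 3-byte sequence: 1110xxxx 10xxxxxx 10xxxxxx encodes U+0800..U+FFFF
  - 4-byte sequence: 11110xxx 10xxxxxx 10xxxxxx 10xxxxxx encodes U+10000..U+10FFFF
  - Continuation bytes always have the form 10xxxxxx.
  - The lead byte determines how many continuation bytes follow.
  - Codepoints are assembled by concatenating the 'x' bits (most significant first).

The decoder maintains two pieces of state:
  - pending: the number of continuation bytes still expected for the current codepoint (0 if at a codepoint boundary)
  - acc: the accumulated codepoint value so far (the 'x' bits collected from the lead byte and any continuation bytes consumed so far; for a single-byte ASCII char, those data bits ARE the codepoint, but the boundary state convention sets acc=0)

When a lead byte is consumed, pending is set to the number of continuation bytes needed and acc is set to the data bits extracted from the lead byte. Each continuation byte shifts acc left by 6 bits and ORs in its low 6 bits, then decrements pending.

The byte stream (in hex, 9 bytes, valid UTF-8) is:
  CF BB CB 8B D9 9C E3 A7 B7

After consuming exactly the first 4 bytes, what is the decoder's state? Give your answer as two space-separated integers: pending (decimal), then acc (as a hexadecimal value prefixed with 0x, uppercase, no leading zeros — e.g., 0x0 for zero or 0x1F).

Answer: 0 0x2CB

Derivation:
Byte[0]=CF: 2-byte lead. pending=1, acc=0xF
Byte[1]=BB: continuation. acc=(acc<<6)|0x3B=0x3FB, pending=0
Byte[2]=CB: 2-byte lead. pending=1, acc=0xB
Byte[3]=8B: continuation. acc=(acc<<6)|0x0B=0x2CB, pending=0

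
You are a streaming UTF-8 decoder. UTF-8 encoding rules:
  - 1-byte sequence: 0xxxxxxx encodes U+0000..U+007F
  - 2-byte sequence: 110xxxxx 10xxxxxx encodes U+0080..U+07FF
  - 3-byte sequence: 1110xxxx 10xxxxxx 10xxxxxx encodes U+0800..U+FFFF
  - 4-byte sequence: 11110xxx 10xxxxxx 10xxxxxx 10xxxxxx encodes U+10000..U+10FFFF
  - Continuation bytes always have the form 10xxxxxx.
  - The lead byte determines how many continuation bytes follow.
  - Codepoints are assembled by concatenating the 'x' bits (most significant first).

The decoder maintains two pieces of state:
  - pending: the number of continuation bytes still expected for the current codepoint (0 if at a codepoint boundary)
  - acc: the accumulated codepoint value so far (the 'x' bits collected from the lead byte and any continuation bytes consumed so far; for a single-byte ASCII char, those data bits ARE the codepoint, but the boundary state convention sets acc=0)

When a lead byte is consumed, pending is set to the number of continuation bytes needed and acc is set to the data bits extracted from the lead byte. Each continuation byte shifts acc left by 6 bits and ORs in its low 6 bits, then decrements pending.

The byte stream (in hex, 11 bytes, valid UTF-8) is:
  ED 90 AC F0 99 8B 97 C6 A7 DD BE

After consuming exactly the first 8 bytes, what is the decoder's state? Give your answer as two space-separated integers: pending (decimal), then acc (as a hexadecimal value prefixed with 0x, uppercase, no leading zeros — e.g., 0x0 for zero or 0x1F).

Byte[0]=ED: 3-byte lead. pending=2, acc=0xD
Byte[1]=90: continuation. acc=(acc<<6)|0x10=0x350, pending=1
Byte[2]=AC: continuation. acc=(acc<<6)|0x2C=0xD42C, pending=0
Byte[3]=F0: 4-byte lead. pending=3, acc=0x0
Byte[4]=99: continuation. acc=(acc<<6)|0x19=0x19, pending=2
Byte[5]=8B: continuation. acc=(acc<<6)|0x0B=0x64B, pending=1
Byte[6]=97: continuation. acc=(acc<<6)|0x17=0x192D7, pending=0
Byte[7]=C6: 2-byte lead. pending=1, acc=0x6

Answer: 1 0x6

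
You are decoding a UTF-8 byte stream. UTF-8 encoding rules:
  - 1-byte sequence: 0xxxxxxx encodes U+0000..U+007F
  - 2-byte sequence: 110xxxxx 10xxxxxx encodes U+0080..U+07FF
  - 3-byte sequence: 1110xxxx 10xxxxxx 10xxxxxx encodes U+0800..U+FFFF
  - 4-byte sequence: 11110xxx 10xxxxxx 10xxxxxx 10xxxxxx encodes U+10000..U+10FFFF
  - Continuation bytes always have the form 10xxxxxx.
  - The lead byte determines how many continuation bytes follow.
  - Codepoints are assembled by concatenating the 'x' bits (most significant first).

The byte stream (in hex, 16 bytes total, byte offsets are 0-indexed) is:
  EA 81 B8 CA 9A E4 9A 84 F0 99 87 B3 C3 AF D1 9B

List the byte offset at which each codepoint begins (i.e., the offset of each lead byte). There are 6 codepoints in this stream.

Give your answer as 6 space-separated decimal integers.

Byte[0]=EA: 3-byte lead, need 2 cont bytes. acc=0xA
Byte[1]=81: continuation. acc=(acc<<6)|0x01=0x281
Byte[2]=B8: continuation. acc=(acc<<6)|0x38=0xA078
Completed: cp=U+A078 (starts at byte 0)
Byte[3]=CA: 2-byte lead, need 1 cont bytes. acc=0xA
Byte[4]=9A: continuation. acc=(acc<<6)|0x1A=0x29A
Completed: cp=U+029A (starts at byte 3)
Byte[5]=E4: 3-byte lead, need 2 cont bytes. acc=0x4
Byte[6]=9A: continuation. acc=(acc<<6)|0x1A=0x11A
Byte[7]=84: continuation. acc=(acc<<6)|0x04=0x4684
Completed: cp=U+4684 (starts at byte 5)
Byte[8]=F0: 4-byte lead, need 3 cont bytes. acc=0x0
Byte[9]=99: continuation. acc=(acc<<6)|0x19=0x19
Byte[10]=87: continuation. acc=(acc<<6)|0x07=0x647
Byte[11]=B3: continuation. acc=(acc<<6)|0x33=0x191F3
Completed: cp=U+191F3 (starts at byte 8)
Byte[12]=C3: 2-byte lead, need 1 cont bytes. acc=0x3
Byte[13]=AF: continuation. acc=(acc<<6)|0x2F=0xEF
Completed: cp=U+00EF (starts at byte 12)
Byte[14]=D1: 2-byte lead, need 1 cont bytes. acc=0x11
Byte[15]=9B: continuation. acc=(acc<<6)|0x1B=0x45B
Completed: cp=U+045B (starts at byte 14)

Answer: 0 3 5 8 12 14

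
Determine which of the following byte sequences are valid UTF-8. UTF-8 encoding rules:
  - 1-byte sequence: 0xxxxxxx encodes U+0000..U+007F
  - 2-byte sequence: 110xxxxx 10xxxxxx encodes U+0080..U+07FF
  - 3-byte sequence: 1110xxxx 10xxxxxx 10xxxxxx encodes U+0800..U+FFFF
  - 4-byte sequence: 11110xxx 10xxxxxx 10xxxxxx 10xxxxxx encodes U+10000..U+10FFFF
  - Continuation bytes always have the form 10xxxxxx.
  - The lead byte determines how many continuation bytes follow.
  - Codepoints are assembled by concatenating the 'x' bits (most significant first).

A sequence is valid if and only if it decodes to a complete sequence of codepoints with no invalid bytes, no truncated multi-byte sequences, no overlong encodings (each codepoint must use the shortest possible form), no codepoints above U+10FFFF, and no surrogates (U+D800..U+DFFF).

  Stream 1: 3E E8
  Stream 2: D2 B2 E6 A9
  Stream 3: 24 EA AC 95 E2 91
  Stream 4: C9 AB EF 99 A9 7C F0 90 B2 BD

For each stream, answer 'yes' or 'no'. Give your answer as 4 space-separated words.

Answer: no no no yes

Derivation:
Stream 1: error at byte offset 2. INVALID
Stream 2: error at byte offset 4. INVALID
Stream 3: error at byte offset 6. INVALID
Stream 4: decodes cleanly. VALID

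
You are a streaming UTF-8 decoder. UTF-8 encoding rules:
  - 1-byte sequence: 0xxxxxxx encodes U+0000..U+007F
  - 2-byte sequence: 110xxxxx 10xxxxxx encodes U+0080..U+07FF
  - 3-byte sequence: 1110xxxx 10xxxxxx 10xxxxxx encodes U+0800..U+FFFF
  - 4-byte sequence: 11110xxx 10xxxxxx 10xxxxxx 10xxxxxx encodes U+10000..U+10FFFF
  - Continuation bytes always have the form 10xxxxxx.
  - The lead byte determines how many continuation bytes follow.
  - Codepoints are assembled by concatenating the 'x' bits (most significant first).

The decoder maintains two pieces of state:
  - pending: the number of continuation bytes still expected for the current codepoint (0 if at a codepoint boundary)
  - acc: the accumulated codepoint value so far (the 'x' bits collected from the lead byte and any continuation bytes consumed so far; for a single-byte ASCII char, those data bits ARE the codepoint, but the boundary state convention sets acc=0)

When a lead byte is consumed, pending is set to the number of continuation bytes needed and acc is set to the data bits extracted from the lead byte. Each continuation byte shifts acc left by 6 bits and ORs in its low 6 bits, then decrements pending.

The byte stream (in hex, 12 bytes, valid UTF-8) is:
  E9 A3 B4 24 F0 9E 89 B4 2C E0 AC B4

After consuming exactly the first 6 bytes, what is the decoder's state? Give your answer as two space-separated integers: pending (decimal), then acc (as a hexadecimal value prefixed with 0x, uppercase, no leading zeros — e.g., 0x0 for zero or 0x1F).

Answer: 2 0x1E

Derivation:
Byte[0]=E9: 3-byte lead. pending=2, acc=0x9
Byte[1]=A3: continuation. acc=(acc<<6)|0x23=0x263, pending=1
Byte[2]=B4: continuation. acc=(acc<<6)|0x34=0x98F4, pending=0
Byte[3]=24: 1-byte. pending=0, acc=0x0
Byte[4]=F0: 4-byte lead. pending=3, acc=0x0
Byte[5]=9E: continuation. acc=(acc<<6)|0x1E=0x1E, pending=2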